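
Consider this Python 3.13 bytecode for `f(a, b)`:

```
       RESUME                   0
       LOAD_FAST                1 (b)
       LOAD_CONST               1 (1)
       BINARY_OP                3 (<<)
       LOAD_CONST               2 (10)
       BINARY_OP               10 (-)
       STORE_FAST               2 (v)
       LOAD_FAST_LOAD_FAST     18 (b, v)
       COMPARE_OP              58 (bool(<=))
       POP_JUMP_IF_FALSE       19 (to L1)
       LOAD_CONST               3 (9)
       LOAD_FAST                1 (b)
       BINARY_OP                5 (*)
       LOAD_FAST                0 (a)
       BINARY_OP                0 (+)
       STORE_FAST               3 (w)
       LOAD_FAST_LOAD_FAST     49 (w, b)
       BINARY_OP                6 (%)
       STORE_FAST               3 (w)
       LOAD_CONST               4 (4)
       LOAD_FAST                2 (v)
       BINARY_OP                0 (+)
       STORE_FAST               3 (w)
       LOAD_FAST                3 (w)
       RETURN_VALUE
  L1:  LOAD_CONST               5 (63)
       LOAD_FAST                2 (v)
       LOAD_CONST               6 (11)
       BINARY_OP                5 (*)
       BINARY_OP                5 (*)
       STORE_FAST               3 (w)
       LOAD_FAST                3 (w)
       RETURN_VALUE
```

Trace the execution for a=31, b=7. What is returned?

2772

LOAD_FAST b → push 7. Stack: [7]
LOAD_CONST → push 1. Stack: [7, 1]
BINARY_OP << → 7 << 1 = 14. Stack: [14]
LOAD_CONST → push 10. Stack: [14, 10]
BINARY_OP - → 14 - 10 = 4. Stack: [4]
STORE_FAST v → v=4. Stack: []
LOAD_FAST_LOAD_FAST b,v → push 7,4. Stack: [7, 4]
COMPARE_OP bool(<=) → 7 vs 4 = False. Stack: [False]
POP_JUMP_IF_FALSE → pop False; jump. Stack: []
LOAD_CONST → push 63. Stack: [63]
LOAD_FAST v → push 4. Stack: [63, 4]
LOAD_CONST → push 11. Stack: [63, 4, 11]
BINARY_OP * → 4 * 11 = 44. Stack: [63, 44]
BINARY_OP * → 63 * 44 = 2772. Stack: [2772]
STORE_FAST w → w=2772. Stack: []
LOAD_FAST w → push 2772. Stack: [2772]
RETURN_VALUE → return 2772.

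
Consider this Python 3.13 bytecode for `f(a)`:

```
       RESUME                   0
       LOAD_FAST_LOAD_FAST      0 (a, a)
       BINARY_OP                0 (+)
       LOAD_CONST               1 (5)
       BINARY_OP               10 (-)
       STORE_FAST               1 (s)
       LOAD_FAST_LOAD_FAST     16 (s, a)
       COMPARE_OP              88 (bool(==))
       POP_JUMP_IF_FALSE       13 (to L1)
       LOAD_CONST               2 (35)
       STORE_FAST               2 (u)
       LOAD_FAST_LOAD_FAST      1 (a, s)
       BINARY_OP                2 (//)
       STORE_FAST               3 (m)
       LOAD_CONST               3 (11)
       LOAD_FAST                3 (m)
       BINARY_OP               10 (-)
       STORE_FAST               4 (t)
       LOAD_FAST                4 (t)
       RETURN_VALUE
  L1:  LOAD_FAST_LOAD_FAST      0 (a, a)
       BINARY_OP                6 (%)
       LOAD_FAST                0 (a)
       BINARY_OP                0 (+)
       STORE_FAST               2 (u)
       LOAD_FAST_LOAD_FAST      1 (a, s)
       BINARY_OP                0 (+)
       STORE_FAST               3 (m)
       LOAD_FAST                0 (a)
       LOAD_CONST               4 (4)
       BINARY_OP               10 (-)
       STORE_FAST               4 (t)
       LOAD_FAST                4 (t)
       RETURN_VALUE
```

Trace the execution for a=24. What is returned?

20

LOAD_FAST_LOAD_FAST a,a → push 24,24. Stack: [24, 24]
BINARY_OP + → 24 + 24 = 48. Stack: [48]
LOAD_CONST → push 5. Stack: [48, 5]
BINARY_OP - → 48 - 5 = 43. Stack: [43]
STORE_FAST s → s=43. Stack: []
LOAD_FAST_LOAD_FAST s,a → push 43,24. Stack: [43, 24]
COMPARE_OP bool(==) → 43 vs 24 = False. Stack: [False]
POP_JUMP_IF_FALSE → pop False; jump. Stack: []
LOAD_FAST_LOAD_FAST a,a → push 24,24. Stack: [24, 24]
BINARY_OP % → 24 % 24 = 0. Stack: [0]
LOAD_FAST a → push 24. Stack: [0, 24]
BINARY_OP + → 0 + 24 = 24. Stack: [24]
STORE_FAST u → u=24. Stack: []
LOAD_FAST_LOAD_FAST a,s → push 24,43. Stack: [24, 43]
BINARY_OP + → 24 + 43 = 67. Stack: [67]
STORE_FAST m → m=67. Stack: []
LOAD_FAST a → push 24. Stack: [24]
LOAD_CONST → push 4. Stack: [24, 4]
BINARY_OP - → 24 - 4 = 20. Stack: [20]
STORE_FAST t → t=20. Stack: []
LOAD_FAST t → push 20. Stack: [20]
RETURN_VALUE → return 20.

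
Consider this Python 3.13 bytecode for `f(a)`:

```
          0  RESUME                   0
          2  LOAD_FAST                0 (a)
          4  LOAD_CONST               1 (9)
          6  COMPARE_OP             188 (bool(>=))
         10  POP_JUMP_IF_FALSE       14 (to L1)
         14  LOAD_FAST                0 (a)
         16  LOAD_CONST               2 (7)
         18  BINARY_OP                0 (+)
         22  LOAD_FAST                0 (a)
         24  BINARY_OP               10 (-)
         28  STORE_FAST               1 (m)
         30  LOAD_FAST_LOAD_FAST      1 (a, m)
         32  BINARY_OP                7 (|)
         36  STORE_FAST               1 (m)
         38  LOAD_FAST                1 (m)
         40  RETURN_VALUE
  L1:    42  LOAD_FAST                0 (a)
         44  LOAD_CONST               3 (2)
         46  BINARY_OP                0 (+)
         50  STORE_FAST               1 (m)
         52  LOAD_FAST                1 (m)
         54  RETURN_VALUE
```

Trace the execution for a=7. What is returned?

LOAD_FAST a → push 7. Stack: [7]
LOAD_CONST → push 9. Stack: [7, 9]
COMPARE_OP bool(>=) → 7 vs 9 = False. Stack: [False]
POP_JUMP_IF_FALSE → pop False; jump. Stack: []
LOAD_FAST a → push 7. Stack: [7]
LOAD_CONST → push 2. Stack: [7, 2]
BINARY_OP + → 7 + 2 = 9. Stack: [9]
STORE_FAST m → m=9. Stack: []
LOAD_FAST m → push 9. Stack: [9]
RETURN_VALUE → return 9.

9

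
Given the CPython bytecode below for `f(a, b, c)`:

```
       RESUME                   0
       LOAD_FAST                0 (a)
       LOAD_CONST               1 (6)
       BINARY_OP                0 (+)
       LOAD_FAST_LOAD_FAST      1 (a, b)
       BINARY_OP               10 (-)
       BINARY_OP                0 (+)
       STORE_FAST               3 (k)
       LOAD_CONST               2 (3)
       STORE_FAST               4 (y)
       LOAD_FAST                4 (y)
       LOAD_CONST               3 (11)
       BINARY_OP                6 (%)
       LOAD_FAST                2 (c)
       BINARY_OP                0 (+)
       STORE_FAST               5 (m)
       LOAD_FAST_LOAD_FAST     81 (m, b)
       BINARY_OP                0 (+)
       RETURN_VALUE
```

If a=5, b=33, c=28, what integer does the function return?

64

LOAD_FAST a → push 5. Stack: [5]
LOAD_CONST → push 6. Stack: [5, 6]
BINARY_OP + → 5 + 6 = 11. Stack: [11]
LOAD_FAST_LOAD_FAST a,b → push 5,33. Stack: [11, 5, 33]
BINARY_OP - → 5 - 33 = -28. Stack: [11, -28]
BINARY_OP + → 11 + -28 = -17. Stack: [-17]
STORE_FAST k → k=-17. Stack: []
LOAD_CONST → push 3. Stack: [3]
STORE_FAST y → y=3. Stack: []
LOAD_FAST y → push 3. Stack: [3]
LOAD_CONST → push 11. Stack: [3, 11]
BINARY_OP % → 3 % 11 = 3. Stack: [3]
LOAD_FAST c → push 28. Stack: [3, 28]
BINARY_OP + → 3 + 28 = 31. Stack: [31]
STORE_FAST m → m=31. Stack: []
LOAD_FAST_LOAD_FAST m,b → push 31,33. Stack: [31, 33]
BINARY_OP + → 31 + 33 = 64. Stack: [64]
RETURN_VALUE → return 64.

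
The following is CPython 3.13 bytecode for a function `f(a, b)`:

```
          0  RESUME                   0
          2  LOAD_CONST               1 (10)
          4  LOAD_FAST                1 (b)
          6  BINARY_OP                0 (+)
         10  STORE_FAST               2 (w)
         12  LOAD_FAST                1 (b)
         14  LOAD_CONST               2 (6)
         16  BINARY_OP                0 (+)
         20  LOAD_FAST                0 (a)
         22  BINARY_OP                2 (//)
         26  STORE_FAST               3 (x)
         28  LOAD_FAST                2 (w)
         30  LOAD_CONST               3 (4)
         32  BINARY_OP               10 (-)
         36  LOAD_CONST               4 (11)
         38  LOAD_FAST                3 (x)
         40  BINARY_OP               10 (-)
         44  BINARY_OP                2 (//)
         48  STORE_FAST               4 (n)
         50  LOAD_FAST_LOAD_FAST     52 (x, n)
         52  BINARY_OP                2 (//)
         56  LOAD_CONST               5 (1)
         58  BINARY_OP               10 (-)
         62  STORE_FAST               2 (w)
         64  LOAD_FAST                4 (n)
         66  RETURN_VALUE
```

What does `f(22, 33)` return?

LOAD_CONST → push 10. Stack: [10]
LOAD_FAST b → push 33. Stack: [10, 33]
BINARY_OP + → 10 + 33 = 43. Stack: [43]
STORE_FAST w → w=43. Stack: []
LOAD_FAST b → push 33. Stack: [33]
LOAD_CONST → push 6. Stack: [33, 6]
BINARY_OP + → 33 + 6 = 39. Stack: [39]
LOAD_FAST a → push 22. Stack: [39, 22]
BINARY_OP // → 39 // 22 = 1. Stack: [1]
STORE_FAST x → x=1. Stack: []
LOAD_FAST w → push 43. Stack: [43]
LOAD_CONST → push 4. Stack: [43, 4]
BINARY_OP - → 43 - 4 = 39. Stack: [39]
LOAD_CONST → push 11. Stack: [39, 11]
LOAD_FAST x → push 1. Stack: [39, 11, 1]
BINARY_OP - → 11 - 1 = 10. Stack: [39, 10]
BINARY_OP // → 39 // 10 = 3. Stack: [3]
STORE_FAST n → n=3. Stack: []
LOAD_FAST_LOAD_FAST x,n → push 1,3. Stack: [1, 3]
BINARY_OP // → 1 // 3 = 0. Stack: [0]
LOAD_CONST → push 1. Stack: [0, 1]
BINARY_OP - → 0 - 1 = -1. Stack: [-1]
STORE_FAST w → w=-1. Stack: []
LOAD_FAST n → push 3. Stack: [3]
RETURN_VALUE → return 3.

3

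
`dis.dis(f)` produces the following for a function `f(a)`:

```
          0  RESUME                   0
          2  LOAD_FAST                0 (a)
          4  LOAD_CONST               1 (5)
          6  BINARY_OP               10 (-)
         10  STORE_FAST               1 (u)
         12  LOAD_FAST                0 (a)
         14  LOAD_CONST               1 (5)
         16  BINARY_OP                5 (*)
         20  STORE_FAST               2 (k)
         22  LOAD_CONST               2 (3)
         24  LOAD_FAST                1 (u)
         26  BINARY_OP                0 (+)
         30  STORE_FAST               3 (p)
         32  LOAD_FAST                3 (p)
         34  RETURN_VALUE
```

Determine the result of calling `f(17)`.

LOAD_FAST a → push 17. Stack: [17]
LOAD_CONST → push 5. Stack: [17, 5]
BINARY_OP - → 17 - 5 = 12. Stack: [12]
STORE_FAST u → u=12. Stack: []
LOAD_FAST a → push 17. Stack: [17]
LOAD_CONST → push 5. Stack: [17, 5]
BINARY_OP * → 17 * 5 = 85. Stack: [85]
STORE_FAST k → k=85. Stack: []
LOAD_CONST → push 3. Stack: [3]
LOAD_FAST u → push 12. Stack: [3, 12]
BINARY_OP + → 3 + 12 = 15. Stack: [15]
STORE_FAST p → p=15. Stack: []
LOAD_FAST p → push 15. Stack: [15]
RETURN_VALUE → return 15.

15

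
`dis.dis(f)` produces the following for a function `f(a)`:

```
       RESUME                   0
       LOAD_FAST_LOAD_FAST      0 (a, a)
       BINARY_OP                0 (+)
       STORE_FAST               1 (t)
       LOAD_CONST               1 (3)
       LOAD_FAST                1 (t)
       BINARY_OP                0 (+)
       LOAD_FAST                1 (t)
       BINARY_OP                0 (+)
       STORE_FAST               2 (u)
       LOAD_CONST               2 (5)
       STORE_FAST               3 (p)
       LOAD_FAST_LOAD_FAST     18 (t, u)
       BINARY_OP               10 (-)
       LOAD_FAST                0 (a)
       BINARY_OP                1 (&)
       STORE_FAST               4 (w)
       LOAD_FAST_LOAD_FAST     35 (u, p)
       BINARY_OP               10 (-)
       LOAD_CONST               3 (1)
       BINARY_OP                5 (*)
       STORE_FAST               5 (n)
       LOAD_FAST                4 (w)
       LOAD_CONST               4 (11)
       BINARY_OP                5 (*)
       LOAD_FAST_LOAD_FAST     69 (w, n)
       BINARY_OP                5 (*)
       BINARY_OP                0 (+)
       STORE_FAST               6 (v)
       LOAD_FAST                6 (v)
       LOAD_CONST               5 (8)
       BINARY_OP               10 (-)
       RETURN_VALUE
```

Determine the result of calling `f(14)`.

-8

LOAD_FAST_LOAD_FAST a,a → push 14,14. Stack: [14, 14]
BINARY_OP + → 14 + 14 = 28. Stack: [28]
STORE_FAST t → t=28. Stack: []
LOAD_CONST → push 3. Stack: [3]
LOAD_FAST t → push 28. Stack: [3, 28]
BINARY_OP + → 3 + 28 = 31. Stack: [31]
LOAD_FAST t → push 28. Stack: [31, 28]
BINARY_OP + → 31 + 28 = 59. Stack: [59]
STORE_FAST u → u=59. Stack: []
LOAD_CONST → push 5. Stack: [5]
STORE_FAST p → p=5. Stack: []
LOAD_FAST_LOAD_FAST t,u → push 28,59. Stack: [28, 59]
BINARY_OP - → 28 - 59 = -31. Stack: [-31]
LOAD_FAST a → push 14. Stack: [-31, 14]
BINARY_OP & → -31 & 14 = 0. Stack: [0]
STORE_FAST w → w=0. Stack: []
LOAD_FAST_LOAD_FAST u,p → push 59,5. Stack: [59, 5]
BINARY_OP - → 59 - 5 = 54. Stack: [54]
LOAD_CONST → push 1. Stack: [54, 1]
BINARY_OP * → 54 * 1 = 54. Stack: [54]
STORE_FAST n → n=54. Stack: []
LOAD_FAST w → push 0. Stack: [0]
LOAD_CONST → push 11. Stack: [0, 11]
BINARY_OP * → 0 * 11 = 0. Stack: [0]
LOAD_FAST_LOAD_FAST w,n → push 0,54. Stack: [0, 0, 54]
BINARY_OP * → 0 * 54 = 0. Stack: [0, 0]
BINARY_OP + → 0 + 0 = 0. Stack: [0]
STORE_FAST v → v=0. Stack: []
LOAD_FAST v → push 0. Stack: [0]
LOAD_CONST → push 8. Stack: [0, 8]
BINARY_OP - → 0 - 8 = -8. Stack: [-8]
RETURN_VALUE → return -8.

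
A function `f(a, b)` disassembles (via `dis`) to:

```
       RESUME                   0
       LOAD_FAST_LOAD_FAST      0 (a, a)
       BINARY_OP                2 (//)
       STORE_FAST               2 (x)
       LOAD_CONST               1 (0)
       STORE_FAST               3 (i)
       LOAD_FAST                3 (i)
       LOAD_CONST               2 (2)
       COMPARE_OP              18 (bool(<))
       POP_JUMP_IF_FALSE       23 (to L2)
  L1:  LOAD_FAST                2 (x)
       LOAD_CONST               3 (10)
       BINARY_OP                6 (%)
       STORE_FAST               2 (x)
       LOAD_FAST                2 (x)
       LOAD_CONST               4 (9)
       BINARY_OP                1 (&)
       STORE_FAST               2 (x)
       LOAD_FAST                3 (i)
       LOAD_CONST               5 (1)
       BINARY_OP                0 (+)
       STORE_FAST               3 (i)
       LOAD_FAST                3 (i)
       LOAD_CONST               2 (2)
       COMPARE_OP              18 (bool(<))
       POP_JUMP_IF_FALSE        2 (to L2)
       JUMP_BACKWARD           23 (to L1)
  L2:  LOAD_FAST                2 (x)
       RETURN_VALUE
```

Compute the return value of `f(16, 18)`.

LOAD_FAST_LOAD_FAST a,a → push 16,16. Stack: [16, 16]
BINARY_OP // → 16 // 16 = 1. Stack: [1]
STORE_FAST x → x=1. Stack: []
LOAD_CONST → push 0. Stack: [0]
STORE_FAST i → i=0. Stack: []
LOAD_FAST i → push 0. Stack: [0]
LOAD_CONST → push 2. Stack: [0, 2]
COMPARE_OP bool(<) → 0 vs 2 = True. Stack: [True]
POP_JUMP_IF_FALSE → pop True; no jump. Stack: []
LOAD_FAST x → push 1. Stack: [1]
LOAD_CONST → push 10. Stack: [1, 10]
BINARY_OP % → 1 % 10 = 1. Stack: [1]
STORE_FAST x → x=1. Stack: []
LOAD_FAST x → push 1. Stack: [1]
LOAD_CONST → push 9. Stack: [1, 9]
BINARY_OP & → 1 & 9 = 1. Stack: [1]
STORE_FAST x → x=1. Stack: []
LOAD_FAST i → push 0. Stack: [0]
LOAD_CONST → push 1. Stack: [0, 1]
BINARY_OP + → 0 + 1 = 1. Stack: [1]
STORE_FAST i → i=1. Stack: []
LOAD_FAST i → push 1. Stack: [1]
LOAD_CONST → push 2. Stack: [1, 2]
COMPARE_OP bool(<) → 1 vs 2 = True. Stack: [True]
POP_JUMP_IF_FALSE → pop True; no jump. Stack: []
LOAD_FAST x → push 1. Stack: [1]
LOAD_CONST → push 10. Stack: [1, 10]
BINARY_OP % → 1 % 10 = 1. Stack: [1]
STORE_FAST x → x=1. Stack: []
LOAD_FAST x → push 1. Stack: [1]
LOAD_CONST → push 9. Stack: [1, 9]
BINARY_OP & → 1 & 9 = 1. Stack: [1]
STORE_FAST x → x=1. Stack: []
LOAD_FAST i → push 1. Stack: [1]
LOAD_CONST → push 1. Stack: [1, 1]
BINARY_OP + → 1 + 1 = 2. Stack: [2]
STORE_FAST i → i=2. Stack: []
LOAD_FAST i → push 2. Stack: [2]
LOAD_CONST → push 2. Stack: [2, 2]
COMPARE_OP bool(<) → 2 vs 2 = False. Stack: [False]
POP_JUMP_IF_FALSE → pop False; jump. Stack: []
LOAD_FAST x → push 1. Stack: [1]
RETURN_VALUE → return 1.

1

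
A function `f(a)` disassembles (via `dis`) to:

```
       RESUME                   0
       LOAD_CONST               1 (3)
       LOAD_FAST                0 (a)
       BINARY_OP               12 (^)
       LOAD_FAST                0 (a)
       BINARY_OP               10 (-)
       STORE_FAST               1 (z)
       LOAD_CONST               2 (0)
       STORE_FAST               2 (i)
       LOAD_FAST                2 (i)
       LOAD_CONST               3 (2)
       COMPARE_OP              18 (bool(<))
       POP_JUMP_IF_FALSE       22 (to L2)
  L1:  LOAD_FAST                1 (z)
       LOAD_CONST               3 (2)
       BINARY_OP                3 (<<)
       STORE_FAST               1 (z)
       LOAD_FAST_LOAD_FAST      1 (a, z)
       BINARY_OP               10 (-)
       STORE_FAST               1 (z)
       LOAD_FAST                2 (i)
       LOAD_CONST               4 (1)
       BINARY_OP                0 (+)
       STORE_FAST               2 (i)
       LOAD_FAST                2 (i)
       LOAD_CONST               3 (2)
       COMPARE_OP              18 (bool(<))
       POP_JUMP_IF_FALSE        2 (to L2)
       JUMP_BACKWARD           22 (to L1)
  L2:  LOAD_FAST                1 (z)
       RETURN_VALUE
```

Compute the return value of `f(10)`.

LOAD_CONST → push 3. Stack: [3]
LOAD_FAST a → push 10. Stack: [3, 10]
BINARY_OP ^ → 3 ^ 10 = 9. Stack: [9]
LOAD_FAST a → push 10. Stack: [9, 10]
BINARY_OP - → 9 - 10 = -1. Stack: [-1]
STORE_FAST z → z=-1. Stack: []
LOAD_CONST → push 0. Stack: [0]
STORE_FAST i → i=0. Stack: []
LOAD_FAST i → push 0. Stack: [0]
LOAD_CONST → push 2. Stack: [0, 2]
COMPARE_OP bool(<) → 0 vs 2 = True. Stack: [True]
POP_JUMP_IF_FALSE → pop True; no jump. Stack: []
LOAD_FAST z → push -1. Stack: [-1]
LOAD_CONST → push 2. Stack: [-1, 2]
BINARY_OP << → -1 << 2 = -4. Stack: [-4]
STORE_FAST z → z=-4. Stack: []
LOAD_FAST_LOAD_FAST a,z → push 10,-4. Stack: [10, -4]
BINARY_OP - → 10 - -4 = 14. Stack: [14]
STORE_FAST z → z=14. Stack: []
LOAD_FAST i → push 0. Stack: [0]
LOAD_CONST → push 1. Stack: [0, 1]
BINARY_OP + → 0 + 1 = 1. Stack: [1]
STORE_FAST i → i=1. Stack: []
LOAD_FAST i → push 1. Stack: [1]
LOAD_CONST → push 2. Stack: [1, 2]
COMPARE_OP bool(<) → 1 vs 2 = True. Stack: [True]
POP_JUMP_IF_FALSE → pop True; no jump. Stack: []
LOAD_FAST z → push 14. Stack: [14]
LOAD_CONST → push 2. Stack: [14, 2]
BINARY_OP << → 14 << 2 = 56. Stack: [56]
STORE_FAST z → z=56. Stack: []
LOAD_FAST_LOAD_FAST a,z → push 10,56. Stack: [10, 56]
BINARY_OP - → 10 - 56 = -46. Stack: [-46]
STORE_FAST z → z=-46. Stack: []
LOAD_FAST i → push 1. Stack: [1]
LOAD_CONST → push 1. Stack: [1, 1]
BINARY_OP + → 1 + 1 = 2. Stack: [2]
STORE_FAST i → i=2. Stack: []
LOAD_FAST i → push 2. Stack: [2]
LOAD_CONST → push 2. Stack: [2, 2]
COMPARE_OP bool(<) → 2 vs 2 = False. Stack: [False]
POP_JUMP_IF_FALSE → pop False; jump. Stack: []
LOAD_FAST z → push -46. Stack: [-46]
RETURN_VALUE → return -46.

-46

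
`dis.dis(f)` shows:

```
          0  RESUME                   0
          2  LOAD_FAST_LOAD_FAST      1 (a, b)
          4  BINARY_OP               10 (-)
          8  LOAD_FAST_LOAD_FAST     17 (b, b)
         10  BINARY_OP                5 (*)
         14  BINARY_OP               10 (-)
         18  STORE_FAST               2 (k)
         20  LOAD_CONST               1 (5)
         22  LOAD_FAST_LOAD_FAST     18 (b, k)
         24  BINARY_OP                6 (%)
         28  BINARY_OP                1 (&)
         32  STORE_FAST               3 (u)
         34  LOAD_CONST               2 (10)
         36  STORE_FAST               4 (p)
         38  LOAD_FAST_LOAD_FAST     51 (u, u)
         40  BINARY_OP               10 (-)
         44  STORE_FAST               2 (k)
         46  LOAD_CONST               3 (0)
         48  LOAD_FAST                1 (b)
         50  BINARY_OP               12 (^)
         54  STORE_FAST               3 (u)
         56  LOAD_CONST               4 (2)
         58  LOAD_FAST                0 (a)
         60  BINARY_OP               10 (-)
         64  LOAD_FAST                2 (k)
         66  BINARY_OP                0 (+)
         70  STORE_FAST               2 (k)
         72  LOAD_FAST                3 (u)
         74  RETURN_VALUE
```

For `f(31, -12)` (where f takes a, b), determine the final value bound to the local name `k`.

LOAD_FAST_LOAD_FAST a,b → push 31,-12. Stack: [31, -12]
BINARY_OP - → 31 - -12 = 43. Stack: [43]
LOAD_FAST_LOAD_FAST b,b → push -12,-12. Stack: [43, -12, -12]
BINARY_OP * → -12 * -12 = 144. Stack: [43, 144]
BINARY_OP - → 43 - 144 = -101. Stack: [-101]
STORE_FAST k → k=-101. Stack: []
LOAD_CONST → push 5. Stack: [5]
LOAD_FAST_LOAD_FAST b,k → push -12,-101. Stack: [5, -12, -101]
BINARY_OP % → -12 % -101 = -12. Stack: [5, -12]
BINARY_OP & → 5 & -12 = 4. Stack: [4]
STORE_FAST u → u=4. Stack: []
LOAD_CONST → push 10. Stack: [10]
STORE_FAST p → p=10. Stack: []
LOAD_FAST_LOAD_FAST u,u → push 4,4. Stack: [4, 4]
BINARY_OP - → 4 - 4 = 0. Stack: [0]
STORE_FAST k → k=0. Stack: []
LOAD_CONST → push 0. Stack: [0]
LOAD_FAST b → push -12. Stack: [0, -12]
BINARY_OP ^ → 0 ^ -12 = -12. Stack: [-12]
STORE_FAST u → u=-12. Stack: []
LOAD_CONST → push 2. Stack: [2]
LOAD_FAST a → push 31. Stack: [2, 31]
BINARY_OP - → 2 - 31 = -29. Stack: [-29]
LOAD_FAST k → push 0. Stack: [-29, 0]
BINARY_OP + → -29 + 0 = -29. Stack: [-29]
STORE_FAST k → k=-29. Stack: []
LOAD_FAST u → push -12. Stack: [-12]
RETURN_VALUE → return -12.

-29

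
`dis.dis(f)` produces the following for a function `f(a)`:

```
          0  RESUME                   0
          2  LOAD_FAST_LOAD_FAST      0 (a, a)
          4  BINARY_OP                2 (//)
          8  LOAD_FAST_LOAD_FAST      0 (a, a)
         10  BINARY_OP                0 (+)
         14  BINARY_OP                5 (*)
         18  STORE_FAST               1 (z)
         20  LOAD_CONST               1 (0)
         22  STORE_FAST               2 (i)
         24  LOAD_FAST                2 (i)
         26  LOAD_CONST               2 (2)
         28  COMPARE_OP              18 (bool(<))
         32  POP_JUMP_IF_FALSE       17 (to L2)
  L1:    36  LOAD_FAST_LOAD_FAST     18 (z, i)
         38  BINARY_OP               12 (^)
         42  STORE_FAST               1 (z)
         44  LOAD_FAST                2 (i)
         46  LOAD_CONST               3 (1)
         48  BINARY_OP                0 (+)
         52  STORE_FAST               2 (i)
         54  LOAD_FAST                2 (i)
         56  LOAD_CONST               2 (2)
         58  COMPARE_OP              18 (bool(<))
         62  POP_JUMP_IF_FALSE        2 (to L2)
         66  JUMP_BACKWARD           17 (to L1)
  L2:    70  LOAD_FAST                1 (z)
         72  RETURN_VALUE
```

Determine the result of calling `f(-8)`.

-15

LOAD_FAST_LOAD_FAST a,a → push -8,-8. Stack: [-8, -8]
BINARY_OP // → -8 // -8 = 1. Stack: [1]
LOAD_FAST_LOAD_FAST a,a → push -8,-8. Stack: [1, -8, -8]
BINARY_OP + → -8 + -8 = -16. Stack: [1, -16]
BINARY_OP * → 1 * -16 = -16. Stack: [-16]
STORE_FAST z → z=-16. Stack: []
LOAD_CONST → push 0. Stack: [0]
STORE_FAST i → i=0. Stack: []
LOAD_FAST i → push 0. Stack: [0]
LOAD_CONST → push 2. Stack: [0, 2]
COMPARE_OP bool(<) → 0 vs 2 = True. Stack: [True]
POP_JUMP_IF_FALSE → pop True; no jump. Stack: []
LOAD_FAST_LOAD_FAST z,i → push -16,0. Stack: [-16, 0]
BINARY_OP ^ → -16 ^ 0 = -16. Stack: [-16]
STORE_FAST z → z=-16. Stack: []
LOAD_FAST i → push 0. Stack: [0]
LOAD_CONST → push 1. Stack: [0, 1]
BINARY_OP + → 0 + 1 = 1. Stack: [1]
STORE_FAST i → i=1. Stack: []
LOAD_FAST i → push 1. Stack: [1]
LOAD_CONST → push 2. Stack: [1, 2]
COMPARE_OP bool(<) → 1 vs 2 = True. Stack: [True]
POP_JUMP_IF_FALSE → pop True; no jump. Stack: []
LOAD_FAST_LOAD_FAST z,i → push -16,1. Stack: [-16, 1]
BINARY_OP ^ → -16 ^ 1 = -15. Stack: [-15]
STORE_FAST z → z=-15. Stack: []
LOAD_FAST i → push 1. Stack: [1]
LOAD_CONST → push 1. Stack: [1, 1]
BINARY_OP + → 1 + 1 = 2. Stack: [2]
STORE_FAST i → i=2. Stack: []
LOAD_FAST i → push 2. Stack: [2]
LOAD_CONST → push 2. Stack: [2, 2]
COMPARE_OP bool(<) → 2 vs 2 = False. Stack: [False]
POP_JUMP_IF_FALSE → pop False; jump. Stack: []
LOAD_FAST z → push -15. Stack: [-15]
RETURN_VALUE → return -15.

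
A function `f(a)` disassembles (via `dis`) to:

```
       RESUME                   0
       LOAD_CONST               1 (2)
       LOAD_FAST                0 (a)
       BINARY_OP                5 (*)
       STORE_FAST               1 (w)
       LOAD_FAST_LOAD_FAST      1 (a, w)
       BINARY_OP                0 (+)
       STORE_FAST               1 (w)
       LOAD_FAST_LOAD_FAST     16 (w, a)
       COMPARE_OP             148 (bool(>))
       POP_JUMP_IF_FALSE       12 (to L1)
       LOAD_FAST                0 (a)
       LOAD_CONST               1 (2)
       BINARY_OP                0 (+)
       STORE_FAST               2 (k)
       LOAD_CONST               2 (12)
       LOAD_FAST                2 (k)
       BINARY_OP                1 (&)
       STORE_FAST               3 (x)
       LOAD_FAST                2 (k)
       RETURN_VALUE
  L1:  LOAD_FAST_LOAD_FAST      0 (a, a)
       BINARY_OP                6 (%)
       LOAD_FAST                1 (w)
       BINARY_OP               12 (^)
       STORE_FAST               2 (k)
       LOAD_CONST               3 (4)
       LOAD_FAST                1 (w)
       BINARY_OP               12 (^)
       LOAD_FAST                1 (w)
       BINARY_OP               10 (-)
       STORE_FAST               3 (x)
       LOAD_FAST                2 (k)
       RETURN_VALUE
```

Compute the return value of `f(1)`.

LOAD_CONST → push 2. Stack: [2]
LOAD_FAST a → push 1. Stack: [2, 1]
BINARY_OP * → 2 * 1 = 2. Stack: [2]
STORE_FAST w → w=2. Stack: []
LOAD_FAST_LOAD_FAST a,w → push 1,2. Stack: [1, 2]
BINARY_OP + → 1 + 2 = 3. Stack: [3]
STORE_FAST w → w=3. Stack: []
LOAD_FAST_LOAD_FAST w,a → push 3,1. Stack: [3, 1]
COMPARE_OP bool(>) → 3 vs 1 = True. Stack: [True]
POP_JUMP_IF_FALSE → pop True; no jump. Stack: []
LOAD_FAST a → push 1. Stack: [1]
LOAD_CONST → push 2. Stack: [1, 2]
BINARY_OP + → 1 + 2 = 3. Stack: [3]
STORE_FAST k → k=3. Stack: []
LOAD_CONST → push 12. Stack: [12]
LOAD_FAST k → push 3. Stack: [12, 3]
BINARY_OP & → 12 & 3 = 0. Stack: [0]
STORE_FAST x → x=0. Stack: []
LOAD_FAST k → push 3. Stack: [3]
RETURN_VALUE → return 3.

3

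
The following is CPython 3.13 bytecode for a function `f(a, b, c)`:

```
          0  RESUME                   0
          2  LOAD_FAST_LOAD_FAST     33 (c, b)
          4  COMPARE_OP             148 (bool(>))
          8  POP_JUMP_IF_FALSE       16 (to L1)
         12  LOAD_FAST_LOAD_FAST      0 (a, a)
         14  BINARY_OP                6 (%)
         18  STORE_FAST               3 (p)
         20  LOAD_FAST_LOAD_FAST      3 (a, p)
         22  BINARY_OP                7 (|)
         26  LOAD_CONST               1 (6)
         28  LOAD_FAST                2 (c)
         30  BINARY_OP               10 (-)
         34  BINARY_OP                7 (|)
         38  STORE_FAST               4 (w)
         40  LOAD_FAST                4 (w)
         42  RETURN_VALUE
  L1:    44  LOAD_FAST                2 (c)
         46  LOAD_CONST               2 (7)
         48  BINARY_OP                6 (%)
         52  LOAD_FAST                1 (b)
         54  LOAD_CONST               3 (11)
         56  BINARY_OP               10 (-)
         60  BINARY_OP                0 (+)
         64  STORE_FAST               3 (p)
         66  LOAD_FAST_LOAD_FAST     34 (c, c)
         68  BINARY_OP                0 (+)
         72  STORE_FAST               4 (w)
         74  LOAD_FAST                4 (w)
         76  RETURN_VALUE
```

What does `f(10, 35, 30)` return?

60

LOAD_FAST_LOAD_FAST c,b → push 30,35. Stack: [30, 35]
COMPARE_OP bool(>) → 30 vs 35 = False. Stack: [False]
POP_JUMP_IF_FALSE → pop False; jump. Stack: []
LOAD_FAST c → push 30. Stack: [30]
LOAD_CONST → push 7. Stack: [30, 7]
BINARY_OP % → 30 % 7 = 2. Stack: [2]
LOAD_FAST b → push 35. Stack: [2, 35]
LOAD_CONST → push 11. Stack: [2, 35, 11]
BINARY_OP - → 35 - 11 = 24. Stack: [2, 24]
BINARY_OP + → 2 + 24 = 26. Stack: [26]
STORE_FAST p → p=26. Stack: []
LOAD_FAST_LOAD_FAST c,c → push 30,30. Stack: [30, 30]
BINARY_OP + → 30 + 30 = 60. Stack: [60]
STORE_FAST w → w=60. Stack: []
LOAD_FAST w → push 60. Stack: [60]
RETURN_VALUE → return 60.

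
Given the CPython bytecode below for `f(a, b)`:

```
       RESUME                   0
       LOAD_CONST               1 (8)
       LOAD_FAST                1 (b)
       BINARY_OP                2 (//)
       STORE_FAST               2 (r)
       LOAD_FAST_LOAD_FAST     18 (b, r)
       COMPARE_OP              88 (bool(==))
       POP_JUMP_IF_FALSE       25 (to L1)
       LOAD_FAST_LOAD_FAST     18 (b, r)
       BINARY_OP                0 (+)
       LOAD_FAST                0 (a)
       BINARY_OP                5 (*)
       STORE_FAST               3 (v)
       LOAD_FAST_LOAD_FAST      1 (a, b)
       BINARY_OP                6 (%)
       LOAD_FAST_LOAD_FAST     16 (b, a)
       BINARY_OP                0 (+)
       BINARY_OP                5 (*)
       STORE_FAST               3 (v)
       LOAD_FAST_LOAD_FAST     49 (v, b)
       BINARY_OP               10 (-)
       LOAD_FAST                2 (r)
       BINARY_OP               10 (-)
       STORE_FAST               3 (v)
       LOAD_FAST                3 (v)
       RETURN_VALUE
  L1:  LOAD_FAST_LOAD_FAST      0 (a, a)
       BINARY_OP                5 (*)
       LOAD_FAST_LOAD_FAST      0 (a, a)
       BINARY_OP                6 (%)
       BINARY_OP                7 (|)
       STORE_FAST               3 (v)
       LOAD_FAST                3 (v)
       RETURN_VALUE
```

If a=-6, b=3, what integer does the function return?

36

LOAD_CONST → push 8. Stack: [8]
LOAD_FAST b → push 3. Stack: [8, 3]
BINARY_OP // → 8 // 3 = 2. Stack: [2]
STORE_FAST r → r=2. Stack: []
LOAD_FAST_LOAD_FAST b,r → push 3,2. Stack: [3, 2]
COMPARE_OP bool(==) → 3 vs 2 = False. Stack: [False]
POP_JUMP_IF_FALSE → pop False; jump. Stack: []
LOAD_FAST_LOAD_FAST a,a → push -6,-6. Stack: [-6, -6]
BINARY_OP * → -6 * -6 = 36. Stack: [36]
LOAD_FAST_LOAD_FAST a,a → push -6,-6. Stack: [36, -6, -6]
BINARY_OP % → -6 % -6 = 0. Stack: [36, 0]
BINARY_OP | → 36 | 0 = 36. Stack: [36]
STORE_FAST v → v=36. Stack: []
LOAD_FAST v → push 36. Stack: [36]
RETURN_VALUE → return 36.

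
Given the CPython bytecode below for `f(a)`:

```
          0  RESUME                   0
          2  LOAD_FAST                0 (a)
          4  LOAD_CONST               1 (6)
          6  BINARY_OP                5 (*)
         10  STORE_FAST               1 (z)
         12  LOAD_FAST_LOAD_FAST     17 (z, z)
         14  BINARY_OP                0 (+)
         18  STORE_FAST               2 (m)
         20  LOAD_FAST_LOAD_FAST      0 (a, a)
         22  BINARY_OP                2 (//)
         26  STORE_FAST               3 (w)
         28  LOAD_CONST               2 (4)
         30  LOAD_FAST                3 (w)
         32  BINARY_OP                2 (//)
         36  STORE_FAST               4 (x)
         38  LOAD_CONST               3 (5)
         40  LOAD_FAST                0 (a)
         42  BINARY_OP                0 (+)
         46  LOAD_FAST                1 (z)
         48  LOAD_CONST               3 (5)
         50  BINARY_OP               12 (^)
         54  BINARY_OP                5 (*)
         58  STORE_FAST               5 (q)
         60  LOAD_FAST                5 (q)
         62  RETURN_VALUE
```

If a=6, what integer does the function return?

363

LOAD_FAST a → push 6. Stack: [6]
LOAD_CONST → push 6. Stack: [6, 6]
BINARY_OP * → 6 * 6 = 36. Stack: [36]
STORE_FAST z → z=36. Stack: []
LOAD_FAST_LOAD_FAST z,z → push 36,36. Stack: [36, 36]
BINARY_OP + → 36 + 36 = 72. Stack: [72]
STORE_FAST m → m=72. Stack: []
LOAD_FAST_LOAD_FAST a,a → push 6,6. Stack: [6, 6]
BINARY_OP // → 6 // 6 = 1. Stack: [1]
STORE_FAST w → w=1. Stack: []
LOAD_CONST → push 4. Stack: [4]
LOAD_FAST w → push 1. Stack: [4, 1]
BINARY_OP // → 4 // 1 = 4. Stack: [4]
STORE_FAST x → x=4. Stack: []
LOAD_CONST → push 5. Stack: [5]
LOAD_FAST a → push 6. Stack: [5, 6]
BINARY_OP + → 5 + 6 = 11. Stack: [11]
LOAD_FAST z → push 36. Stack: [11, 36]
LOAD_CONST → push 5. Stack: [11, 36, 5]
BINARY_OP ^ → 36 ^ 5 = 33. Stack: [11, 33]
BINARY_OP * → 11 * 33 = 363. Stack: [363]
STORE_FAST q → q=363. Stack: []
LOAD_FAST q → push 363. Stack: [363]
RETURN_VALUE → return 363.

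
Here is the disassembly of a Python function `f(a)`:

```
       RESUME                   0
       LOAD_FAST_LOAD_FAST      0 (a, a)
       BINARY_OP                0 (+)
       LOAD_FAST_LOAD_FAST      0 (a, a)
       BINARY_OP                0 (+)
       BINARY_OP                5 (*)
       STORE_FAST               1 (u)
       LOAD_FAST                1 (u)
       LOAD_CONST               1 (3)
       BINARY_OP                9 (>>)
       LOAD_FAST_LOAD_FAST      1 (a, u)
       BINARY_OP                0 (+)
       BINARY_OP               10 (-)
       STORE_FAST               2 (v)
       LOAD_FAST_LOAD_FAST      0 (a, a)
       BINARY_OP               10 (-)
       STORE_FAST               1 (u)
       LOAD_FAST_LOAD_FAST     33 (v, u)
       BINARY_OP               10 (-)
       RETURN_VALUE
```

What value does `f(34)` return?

LOAD_FAST_LOAD_FAST a,a → push 34,34. Stack: [34, 34]
BINARY_OP + → 34 + 34 = 68. Stack: [68]
LOAD_FAST_LOAD_FAST a,a → push 34,34. Stack: [68, 34, 34]
BINARY_OP + → 34 + 34 = 68. Stack: [68, 68]
BINARY_OP * → 68 * 68 = 4624. Stack: [4624]
STORE_FAST u → u=4624. Stack: []
LOAD_FAST u → push 4624. Stack: [4624]
LOAD_CONST → push 3. Stack: [4624, 3]
BINARY_OP >> → 4624 >> 3 = 578. Stack: [578]
LOAD_FAST_LOAD_FAST a,u → push 34,4624. Stack: [578, 34, 4624]
BINARY_OP + → 34 + 4624 = 4658. Stack: [578, 4658]
BINARY_OP - → 578 - 4658 = -4080. Stack: [-4080]
STORE_FAST v → v=-4080. Stack: []
LOAD_FAST_LOAD_FAST a,a → push 34,34. Stack: [34, 34]
BINARY_OP - → 34 - 34 = 0. Stack: [0]
STORE_FAST u → u=0. Stack: []
LOAD_FAST_LOAD_FAST v,u → push -4080,0. Stack: [-4080, 0]
BINARY_OP - → -4080 - 0 = -4080. Stack: [-4080]
RETURN_VALUE → return -4080.

-4080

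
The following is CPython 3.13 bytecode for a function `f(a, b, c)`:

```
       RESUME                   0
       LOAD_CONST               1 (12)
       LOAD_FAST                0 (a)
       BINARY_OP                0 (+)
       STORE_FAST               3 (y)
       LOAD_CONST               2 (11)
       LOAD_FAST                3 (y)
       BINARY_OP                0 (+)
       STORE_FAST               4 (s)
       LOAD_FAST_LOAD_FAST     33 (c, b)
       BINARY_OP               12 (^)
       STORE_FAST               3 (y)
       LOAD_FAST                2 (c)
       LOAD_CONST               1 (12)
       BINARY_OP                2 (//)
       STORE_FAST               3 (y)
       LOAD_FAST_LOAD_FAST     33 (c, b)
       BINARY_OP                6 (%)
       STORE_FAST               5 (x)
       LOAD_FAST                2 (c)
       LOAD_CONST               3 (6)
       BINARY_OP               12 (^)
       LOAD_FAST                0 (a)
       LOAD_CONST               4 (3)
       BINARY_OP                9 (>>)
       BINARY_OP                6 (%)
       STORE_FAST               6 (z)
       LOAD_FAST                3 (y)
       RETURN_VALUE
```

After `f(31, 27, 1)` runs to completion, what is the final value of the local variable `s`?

LOAD_CONST → push 12. Stack: [12]
LOAD_FAST a → push 31. Stack: [12, 31]
BINARY_OP + → 12 + 31 = 43. Stack: [43]
STORE_FAST y → y=43. Stack: []
LOAD_CONST → push 11. Stack: [11]
LOAD_FAST y → push 43. Stack: [11, 43]
BINARY_OP + → 11 + 43 = 54. Stack: [54]
STORE_FAST s → s=54. Stack: []
LOAD_FAST_LOAD_FAST c,b → push 1,27. Stack: [1, 27]
BINARY_OP ^ → 1 ^ 27 = 26. Stack: [26]
STORE_FAST y → y=26. Stack: []
LOAD_FAST c → push 1. Stack: [1]
LOAD_CONST → push 12. Stack: [1, 12]
BINARY_OP // → 1 // 12 = 0. Stack: [0]
STORE_FAST y → y=0. Stack: []
LOAD_FAST_LOAD_FAST c,b → push 1,27. Stack: [1, 27]
BINARY_OP % → 1 % 27 = 1. Stack: [1]
STORE_FAST x → x=1. Stack: []
LOAD_FAST c → push 1. Stack: [1]
LOAD_CONST → push 6. Stack: [1, 6]
BINARY_OP ^ → 1 ^ 6 = 7. Stack: [7]
LOAD_FAST a → push 31. Stack: [7, 31]
LOAD_CONST → push 3. Stack: [7, 31, 3]
BINARY_OP >> → 31 >> 3 = 3. Stack: [7, 3]
BINARY_OP % → 7 % 3 = 1. Stack: [1]
STORE_FAST z → z=1. Stack: []
LOAD_FAST y → push 0. Stack: [0]
RETURN_VALUE → return 0.

54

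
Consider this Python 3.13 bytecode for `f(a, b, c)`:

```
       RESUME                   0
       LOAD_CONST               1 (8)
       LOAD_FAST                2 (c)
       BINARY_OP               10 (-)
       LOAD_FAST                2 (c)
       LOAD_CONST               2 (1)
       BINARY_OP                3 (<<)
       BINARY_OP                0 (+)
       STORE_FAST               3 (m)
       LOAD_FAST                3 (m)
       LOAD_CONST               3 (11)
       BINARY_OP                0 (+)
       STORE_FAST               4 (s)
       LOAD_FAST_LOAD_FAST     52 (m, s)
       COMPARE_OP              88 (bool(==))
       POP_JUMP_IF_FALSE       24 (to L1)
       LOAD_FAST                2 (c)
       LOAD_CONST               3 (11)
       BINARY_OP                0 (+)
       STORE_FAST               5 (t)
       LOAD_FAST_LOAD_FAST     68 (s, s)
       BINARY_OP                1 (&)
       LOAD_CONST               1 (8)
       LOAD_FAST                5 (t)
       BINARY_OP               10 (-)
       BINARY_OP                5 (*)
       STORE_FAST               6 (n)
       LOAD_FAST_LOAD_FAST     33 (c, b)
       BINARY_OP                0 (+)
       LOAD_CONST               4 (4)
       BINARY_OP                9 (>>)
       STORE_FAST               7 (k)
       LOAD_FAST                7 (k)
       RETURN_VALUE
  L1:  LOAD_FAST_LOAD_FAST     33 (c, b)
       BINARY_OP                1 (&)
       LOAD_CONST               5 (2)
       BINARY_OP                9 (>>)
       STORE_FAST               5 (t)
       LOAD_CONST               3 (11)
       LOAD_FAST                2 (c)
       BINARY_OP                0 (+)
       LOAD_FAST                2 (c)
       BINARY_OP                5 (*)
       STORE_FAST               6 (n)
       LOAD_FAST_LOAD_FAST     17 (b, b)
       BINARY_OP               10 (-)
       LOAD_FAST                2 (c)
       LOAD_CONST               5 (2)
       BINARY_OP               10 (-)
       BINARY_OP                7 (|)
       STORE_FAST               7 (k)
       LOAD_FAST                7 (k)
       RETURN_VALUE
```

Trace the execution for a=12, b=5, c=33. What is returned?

31

LOAD_CONST → push 8. Stack: [8]
LOAD_FAST c → push 33. Stack: [8, 33]
BINARY_OP - → 8 - 33 = -25. Stack: [-25]
LOAD_FAST c → push 33. Stack: [-25, 33]
LOAD_CONST → push 1. Stack: [-25, 33, 1]
BINARY_OP << → 33 << 1 = 66. Stack: [-25, 66]
BINARY_OP + → -25 + 66 = 41. Stack: [41]
STORE_FAST m → m=41. Stack: []
LOAD_FAST m → push 41. Stack: [41]
LOAD_CONST → push 11. Stack: [41, 11]
BINARY_OP + → 41 + 11 = 52. Stack: [52]
STORE_FAST s → s=52. Stack: []
LOAD_FAST_LOAD_FAST m,s → push 41,52. Stack: [41, 52]
COMPARE_OP bool(==) → 41 vs 52 = False. Stack: [False]
POP_JUMP_IF_FALSE → pop False; jump. Stack: []
LOAD_FAST_LOAD_FAST c,b → push 33,5. Stack: [33, 5]
BINARY_OP & → 33 & 5 = 1. Stack: [1]
LOAD_CONST → push 2. Stack: [1, 2]
BINARY_OP >> → 1 >> 2 = 0. Stack: [0]
STORE_FAST t → t=0. Stack: []
LOAD_CONST → push 11. Stack: [11]
LOAD_FAST c → push 33. Stack: [11, 33]
BINARY_OP + → 11 + 33 = 44. Stack: [44]
LOAD_FAST c → push 33. Stack: [44, 33]
BINARY_OP * → 44 * 33 = 1452. Stack: [1452]
STORE_FAST n → n=1452. Stack: []
LOAD_FAST_LOAD_FAST b,b → push 5,5. Stack: [5, 5]
BINARY_OP - → 5 - 5 = 0. Stack: [0]
LOAD_FAST c → push 33. Stack: [0, 33]
LOAD_CONST → push 2. Stack: [0, 33, 2]
BINARY_OP - → 33 - 2 = 31. Stack: [0, 31]
BINARY_OP | → 0 | 31 = 31. Stack: [31]
STORE_FAST k → k=31. Stack: []
LOAD_FAST k → push 31. Stack: [31]
RETURN_VALUE → return 31.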